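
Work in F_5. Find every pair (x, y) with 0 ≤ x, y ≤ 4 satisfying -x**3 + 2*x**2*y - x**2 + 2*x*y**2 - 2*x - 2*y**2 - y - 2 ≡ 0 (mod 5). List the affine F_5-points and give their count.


Affine F_5-points: {(0, 1), (1, 1), (4, 0), (4, 4)}; count = 4.

For each of the 25 pairs (x, y) ∈ F_5², evaluate f(x, y) mod 5. Record the zeros.
  x = 0: [0↦3, 1↦0, 2↦3, 3↦2, 4↦2]  zeros at y ∈ {1}
  x = 1: [0↦4, 1↦0, 2↦1, 3↦2, 4↦3]  zeros at y ∈ {1}
  x = 2: [0↦2, 1↦1, 2↦4, 3↦1, 4↦2]  zeros at y ∈ ∅
  x = 3: [0↦1, 1↦2, 2↦1, 3↦3, 4↦3]  zeros at y ∈ ∅
  x = 4: [0↦0, 1↦2, 2↦1, 3↦2, 4↦0]  zeros at y ∈ {0, 4}
Collecting zeros: affine points = {(0, 1), (1, 1), (4, 0), (4, 4)}.
Total count |C(F_5)_aff| = 4.


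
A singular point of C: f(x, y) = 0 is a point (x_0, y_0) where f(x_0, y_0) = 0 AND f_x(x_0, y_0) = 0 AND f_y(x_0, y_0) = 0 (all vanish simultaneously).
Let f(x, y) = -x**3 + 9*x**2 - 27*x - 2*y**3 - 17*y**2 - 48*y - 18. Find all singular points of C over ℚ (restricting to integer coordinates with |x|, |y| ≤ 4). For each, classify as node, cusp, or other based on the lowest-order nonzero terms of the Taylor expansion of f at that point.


Singular points: {(3, -3)}; classification: cusp.

Compute partial derivatives:
  f_x = -3*x**2 + 18*x - 27.
  f_y = -6*y**2 - 34*y - 48.
Scan x_0 ∈ {−4, ..., 4}. For each x_0, f_y(x_0, y) is a polynomial in y; find its integer roots y ∈ {−4, ..., 4}, then test f_x and f at those candidates.
  x = -4: f_y(-4, y) = -6*y**2 - 34*y - 48; vanishes at y ∈ {-3}. (-4, -3): f_x = -147 ≠ 0.
  x = -3: f_y(-3, y) = -6*y**2 - 34*y - 48; vanishes at y ∈ {-3}. (-3, -3): f_x = -108 ≠ 0.
  x = -2: f_y(-2, y) = -6*y**2 - 34*y - 48; vanishes at y ∈ {-3}. (-2, -3): f_x = -75 ≠ 0.
  x = -1: f_y(-1, y) = -6*y**2 - 34*y - 48; vanishes at y ∈ {-3}. (-1, -3): f_x = -48 ≠ 0.
  x = 0: f_y(0, y) = -6*y**2 - 34*y - 48; vanishes at y ∈ {-3}. (0, -3): f_x = -27 ≠ 0.
  x = 1: f_y(1, y) = -6*y**2 - 34*y - 48; vanishes at y ∈ {-3}. (1, -3): f_x = -12 ≠ 0.
  x = 2: f_y(2, y) = -6*y**2 - 34*y - 48; vanishes at y ∈ {-3}. (2, -3): f_x = -3 ≠ 0.
  x = 3: f_y(3, y) = -6*y**2 - 34*y - 48; vanishes at y ∈ {-3}. (3, -3): f_x = 0, f = 0 — SINGULAR.
  x = 4: f_y(4, y) = -6*y**2 - 34*y - 48; vanishes at y ∈ {-3}. (4, -3): f_x = -3 ≠ 0.
Only singular point on the grid: (3, -3).
Classify: substitute x = 3 + u, y = -3 + v and expand: f = -u**3 - 2*v**3 + v**2.
No constant or linear terms (consistent with a singular point). Quadratic part: v**2. Cubic part: -u**3 - 2*v**3.
The quadratic part v**2 is a perfect square, so there is a single (double) tangent line v = 0, i.e. y = -3. Restricting the cubic part to that line (v = 0) leaves -u**3 ≠ 0, so f is not divisible by v and the branch is v² ≈ u**3 to lowest order — this is a cusp.
Classification: cusp.


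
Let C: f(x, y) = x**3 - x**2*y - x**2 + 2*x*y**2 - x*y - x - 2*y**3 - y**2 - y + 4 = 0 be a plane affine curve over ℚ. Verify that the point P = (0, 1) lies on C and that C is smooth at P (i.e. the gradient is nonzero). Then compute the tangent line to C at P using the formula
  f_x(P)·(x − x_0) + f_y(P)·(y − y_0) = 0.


Tangent line at P: 9 - 9*y = 0.

Step 1: f(0, 1) = 0, so P lies on C.
Step 2: partial derivatives
  f_x(x, y) = 3*x**2 - 2*x*y - 2*x + 2*y**2 - y - 1, f_y(x, y) = -x**2 + 4*x*y - x - 6*y**2 - 2*y - 1.
  f_x(P) = 0, f_y(P) = -9 (gradient nonzero, so P is smooth).
Step 3: tangent line at P: 0·(x − 0) + -9·(y − 1) = 0.
Expanding: 9 - 9*y = 0.


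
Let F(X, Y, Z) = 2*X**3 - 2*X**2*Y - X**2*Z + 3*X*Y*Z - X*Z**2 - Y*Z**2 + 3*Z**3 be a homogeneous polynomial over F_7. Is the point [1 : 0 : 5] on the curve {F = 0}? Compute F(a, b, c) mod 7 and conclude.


F(1,0,5) ≡ 4 (mod 7); P is NOT on the curve.

Evaluate F(1, 0, 5) term-by-term (mod 7).
  2*X**3 ↦ 2·1·1·1 = 2
  -2*X**2*Y ↦ -2·1·0·1 = 0
  -X**2*Z ↦ -1·1·1·5 = -5
  3*X*Y*Z ↦ 3·1·0·5 = 0
  -X*Z**2 ↦ -1·1·1·25 = -25
  -Y*Z**2 ↦ -1·1·0·25 = 0
  3*Z**3 ↦ 3·1·1·125 = 375
Sum: F(1, 0, 5) = (2) + (0) + (-5) + (0) + (-25) + (0) + (375) = 347.
Reducing mod 7: 347 ≡ 4 (mod 7).
Since F(a, b, c) ≡ 4 ≠ 0 (mod 7), P does NOT lie on the curve.


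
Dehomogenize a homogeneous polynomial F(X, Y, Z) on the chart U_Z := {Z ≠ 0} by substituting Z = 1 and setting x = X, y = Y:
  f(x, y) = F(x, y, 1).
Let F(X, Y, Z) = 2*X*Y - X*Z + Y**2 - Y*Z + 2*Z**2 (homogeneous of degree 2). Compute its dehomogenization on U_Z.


f(x, y) = 2*x*y - x + y**2 - y + 2

On U_Z we set Z = 1. Each monomial c·X^i·Y^j·Z^k in F becomes c·x^i·y^j·1^k = c·x^i·y^j.
Substituting Z = 1: F(X, Y, 1) = 2*x*y - x + y**2 - y + 2.
Note: deg(f) ≤ deg(F) = 2; strict inequality happens when F is divisible by Z (lost terms).


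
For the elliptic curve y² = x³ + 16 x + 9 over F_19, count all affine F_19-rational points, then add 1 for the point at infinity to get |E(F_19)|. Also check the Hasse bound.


Affine points = {(0, 3), (0, 16), (1, 8), (1, 11), (2, 7), (2, 12), (4, 2), (4, 17), (5, 9), (5, 10), (6, 6), (6, 13), (13, 1), (13, 18), (17, 8), (17, 11), (18, 7), (18, 12)}; affine count = 18; |E(F_19)| = 19.

Discriminant check: Δ ∝ 4a³ + 27b² = 4·16³ + 27·9² = 4·4096 + 27·81 ≡ 8 (mod 19). Nonzero ⇒ E is nonsingular.
For each x ∈ F_19, compute rhs = x³ + 16·x + 9 mod 19, then count y ∈ F_19 with y² ≡ rhs.
  x = 0: rhs = 9, matching y values: 3, 16 (2 points).
  x = 1: rhs = 7, matching y values: 8, 11 (2 points).
  x = 2: rhs = 11, matching y values: 7, 12 (2 points).
  x = 3: rhs = 8, matching y values: none (0 points).
  x = 4: rhs = 4, matching y values: 2, 17 (2 points).
  x = 5: rhs = 5, matching y values: 9, 10 (2 points).
  x = 6: rhs = 17, matching y values: 6, 13 (2 points).
  x = 7: rhs = 8, matching y values: none (0 points).
  x = 8: rhs = 3, matching y values: none (0 points).
  x = 9: rhs = 8, matching y values: none (0 points).
  x = 10: rhs = 10, matching y values: none (0 points).
  x = 11: rhs = 15, matching y values: none (0 points).
  x = 12: rhs = 10, matching y values: none (0 points).
  x = 13: rhs = 1, matching y values: 1, 18 (2 points).
  x = 14: rhs = 13, matching y values: none (0 points).
  x = 15: rhs = 14, matching y values: none (0 points).
  x = 16: rhs = 10, matching y values: none (0 points).
  x = 17: rhs = 7, matching y values: 8, 11 (2 points).
  x = 18: rhs = 11, matching y values: 7, 12 (2 points).
Total affine count: 18.
Full point count |E(F_19)| = 18 + 1 = 19.
Hasse bound: |19 − (19+1)| = |-1| = 1 ≤ 2√19 ≈ 8.7178 ✓.


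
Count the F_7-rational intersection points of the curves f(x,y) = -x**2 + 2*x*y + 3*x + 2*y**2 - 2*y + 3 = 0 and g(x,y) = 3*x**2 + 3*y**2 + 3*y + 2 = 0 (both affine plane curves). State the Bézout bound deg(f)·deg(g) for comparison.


Common zeros: {(4, 1), (5, 0)}; count = 2; Bézout bound = 4.

deg(f) = 2, deg(g) = 2, so Bézout bound = 4.
Scan x ∈ F_7. For each x, list the y ∈ F_7 with f(x, y) ≡ 0 and those with g(x, y) ≡ 0 (mod 7); the common zeros in that column are the intersection.
  x = 0: f ≡ 0 at y ∈ {2, 6}; g ≡ 0 at y ∈ ∅; common: ∅.
  x = 1: f ≡ 0 at y ∈ {1, 6}; g ≡ 0 at y ∈ ∅; common: ∅.
  x = 2: f ≡ 0 at y ∈ ∅; g ≡ 0 at y ∈ {0, 6}; common: ∅.
  x = 3: f ≡ 0 at y ∈ ∅; g ≡ 0 at y ∈ {1, 5}; common: ∅.
  x = 4: f ≡ 0 at y ∈ {1, 3}; g ≡ 0 at y ∈ {1, 5}; common: {1}.
  x = 5: f ≡ 0 at y ∈ {0, 3}; g ≡ 0 at y ∈ {0, 6}; common: {0}.
  x = 6: f ≡ 0 at y ∈ ∅; g ≡ 0 at y ∈ ∅; common: ∅.
Collecting: common zeros = {(4, 1), (5, 0)}, so the count is 2.
Comparison with the Bézout bound: 2 ≤ 4 = deg(f)·deg(g), as expected for curves with no common component (the affine F_7-count falls short of the bound because intersections may lie at infinity, over extension fields, or carry multiplicity).


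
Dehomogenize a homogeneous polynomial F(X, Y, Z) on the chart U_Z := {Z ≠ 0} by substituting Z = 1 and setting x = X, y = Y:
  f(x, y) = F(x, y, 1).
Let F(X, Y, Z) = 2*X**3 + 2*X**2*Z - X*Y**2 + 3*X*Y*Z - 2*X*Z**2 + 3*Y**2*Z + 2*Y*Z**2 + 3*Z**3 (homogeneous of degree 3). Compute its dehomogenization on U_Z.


f(x, y) = 2*x**3 + 2*x**2 - x*y**2 + 3*x*y - 2*x + 3*y**2 + 2*y + 3

On U_Z we set Z = 1. Each monomial c·X^i·Y^j·Z^k in F becomes c·x^i·y^j·1^k = c·x^i·y^j.
Substituting Z = 1: F(X, Y, 1) = 2*x**3 + 2*x**2 - x*y**2 + 3*x*y - 2*x + 3*y**2 + 2*y + 3.
Note: deg(f) ≤ deg(F) = 3; strict inequality happens when F is divisible by Z (lost terms).


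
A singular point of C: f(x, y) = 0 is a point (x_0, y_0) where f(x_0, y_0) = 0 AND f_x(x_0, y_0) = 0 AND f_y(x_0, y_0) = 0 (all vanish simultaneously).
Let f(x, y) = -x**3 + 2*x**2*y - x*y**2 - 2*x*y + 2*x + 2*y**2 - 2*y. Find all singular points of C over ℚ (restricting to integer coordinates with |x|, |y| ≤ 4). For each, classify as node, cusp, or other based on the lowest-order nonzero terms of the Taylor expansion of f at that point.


Singular points: {(1, 1)}; classification: node.

Compute partial derivatives:
  f_x = -3*x**2 + 4*x*y - y**2 - 2*y + 2.
  f_y = 2*x**2 - 2*x*y - 2*x + 4*y - 2.
Scan x_0 ∈ {−4, ..., 4}. For each x_0, f_y(x_0, y) is a polynomial in y; find its integer roots y ∈ {−4, ..., 4}, then test f_x and f at those candidates.
  x = -4: f_y(-4, y) = 12*y + 38; no integer root y with |y| ≤ 4.
  x = -3: f_y(-3, y) = 10*y + 22; no integer root y with |y| ≤ 4.
  x = -2: f_y(-2, y) = 8*y + 10; no integer root y with |y| ≤ 4.
  x = -1: f_y(-1, y) = 6*y + 2; no integer root y with |y| ≤ 4.
  x = 0: f_y(0, y) = 4*y - 2; no integer root y with |y| ≤ 4.
  x = 1: f_y(1, y) = 2*y - 2; vanishes at y ∈ {1}. (1, 1): f_x = 0, f = 0 — SINGULAR.
  x = 2: f_y(2, y) = 2; no integer root y with |y| ≤ 4.
  x = 3: f_y(3, y) = 10 - 2*y; no integer root y with |y| ≤ 4.
  x = 4: f_y(4, y) = 22 - 4*y; no integer root y with |y| ≤ 4.
Only singular point on the grid: (1, 1).
Classify: substitute x = 1 + u, y = 1 + v and expand: f = -u**3 + 2*u**2*v - u**2 - u*v**2 + v**2.
No constant or linear terms (consistent with a singular point). Quadratic part: -u**2 + v**2. Cubic part: -u**3 + 2*u**2*v - u*v**2.
The quadratic part v**2 - u**2 = (v − u)(v + u) splits into two distinct linear factors, so there are two distinct tangent lines y − 1 = ±(x − 1) — this is a node (ordinary double point).
Classification: node.


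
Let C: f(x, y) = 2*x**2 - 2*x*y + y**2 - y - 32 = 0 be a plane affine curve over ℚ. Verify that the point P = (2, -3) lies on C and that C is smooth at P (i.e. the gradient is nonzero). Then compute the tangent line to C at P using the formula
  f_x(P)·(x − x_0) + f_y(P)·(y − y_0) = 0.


Tangent line at P: 14*x - 11*y - 61 = 0.

Step 1: f(2, -3) = 0, so P lies on C.
Step 2: partial derivatives
  f_x(x, y) = 4*x - 2*y, f_y(x, y) = -2*x + 2*y - 1.
  f_x(P) = 14, f_y(P) = -11 (gradient nonzero, so P is smooth).
Step 3: tangent line at P: 14·(x − 2) + -11·(y − -3) = 0.
Expanding: 14*x - 11*y - 61 = 0.


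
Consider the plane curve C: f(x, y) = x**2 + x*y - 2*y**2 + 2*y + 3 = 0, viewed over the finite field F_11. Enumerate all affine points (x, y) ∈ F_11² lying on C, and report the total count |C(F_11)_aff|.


Affine F_11-points: {(3, 4), (4, 4), (4, 10), (5, 1), (5, 8), (8, 6), (8, 10), (9, 3), (9, 8), (10, 3)}; count = 10.

For each of the 121 pairs (x, y) ∈ F_11², evaluate f(x, y) mod 11. Record the zeros.
  x = 0: [0↦3, 1↦3, 2↦10, 3↦2, 4↦1, 5↦7, 6↦9, 7↦7, 8↦1, 9↦2, 10↦10]  zeros at y ∈ ∅
  x = 1: [0↦4, 1↦5, 2↦2, 3↦6, 4↦6, 5↦2, 6↦5, 7↦4, 8↦10, 9↦1, 10↦10]  zeros at y ∈ ∅
  x = 2: [0↦7, 1↦9, 2↦7, 3↦1, 4↦2, 5↦10, 6↦3, 7↦3, 8↦10, 9↦2, 10↦1]  zeros at y ∈ ∅
  x = 3: [0↦1, 1↦4, 2↦3, 3↦9, 4↦0, 5↦9, 6↦3, 7↦4, 8↦1, 9↦5, 10↦5]  zeros at y ∈ {4}
  x = 4: [0↦8, 1↦1, 2↦1, 3↦8, 4↦0, 5↦10, 6↦5, 7↦7, 8↦5, 9↦10, 10↦0]  zeros at y ∈ {4, 10}
  x = 5: [0↦6, 1↦0, 2↦1, 3↦9, 4↦2, 5↦2, 6↦9, 7↦1, 8↦0, 9↦6, 10↦8]  zeros at y ∈ {1, 8}
  x = 6: [0↦6, 1↦1, 2↦3, 3↦1, 4↦6, 5↦7, 6↦4, 7↦8, 8↦8, 9↦4, 10↦7]  zeros at y ∈ ∅
  x = 7: [0↦8, 1↦4, 2↦7, 3↦6, 4↦1, 5↦3, 6↦1, 7↦6, 8↦7, 9↦4, 10↦8]  zeros at y ∈ ∅
  x = 8: [0↦1, 1↦9, 2↦2, 3↦2, 4↦9, 5↦1, 6↦0, 7↦6, 8↦8, 9↦6, 10↦0]  zeros at y ∈ {6, 10}
  x = 9: [0↦7, 1↦5, 2↦10, 3↦0, 4↦8, 5↦1, 6↦1, 7↦8, 8↦0, 9↦10, 10↦5]  zeros at y ∈ {3, 8}
  x = 10: [0↦4, 1↦3, 2↦9, 3↦0, 4↦9, 5↦3, 6↦4, 7↦1, 8↦5, 9↦5, 10↦1]  zeros at y ∈ {3}
Collecting zeros: affine points = {(3, 4), (4, 4), (4, 10), (5, 1), (5, 8), (8, 6), (8, 10), (9, 3), (9, 8), (10, 3)}.
Total count |C(F_11)_aff| = 10.


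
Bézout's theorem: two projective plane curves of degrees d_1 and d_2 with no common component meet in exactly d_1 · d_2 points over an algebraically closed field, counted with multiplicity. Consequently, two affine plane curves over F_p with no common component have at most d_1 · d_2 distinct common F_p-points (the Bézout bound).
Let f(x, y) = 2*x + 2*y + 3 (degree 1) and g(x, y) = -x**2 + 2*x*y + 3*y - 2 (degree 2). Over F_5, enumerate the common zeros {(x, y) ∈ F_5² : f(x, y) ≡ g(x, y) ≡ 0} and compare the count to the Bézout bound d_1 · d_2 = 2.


Common zeros: ∅; count = 0; Bézout bound = 2.

deg(f) = 1, deg(g) = 2, so Bézout bound = 2.
Scan x ∈ F_5. For each x, list the y ∈ F_5 with f(x, y) ≡ 0 and those with g(x, y) ≡ 0 (mod 5); the common zeros in that column are the intersection.
  x = 0: f ≡ 0 at y ∈ {1}; g ≡ 0 at y ∈ {4}; common: ∅.
  x = 1: f ≡ 0 at y ∈ {0}; g ≡ 0 at y ∈ ∅; common: ∅.
  x = 2: f ≡ 0 at y ∈ {4}; g ≡ 0 at y ∈ {3}; common: ∅.
  x = 3: f ≡ 0 at y ∈ {3}; g ≡ 0 at y ∈ {4}; common: ∅.
  x = 4: f ≡ 0 at y ∈ {2}; g ≡ 0 at y ∈ {3}; common: ∅.
Collecting: common zeros = ∅, so the count is 0.
Comparison with the Bézout bound: 0 ≤ 2 = deg(f)·deg(g), as expected for curves with no common component (the affine F_5-count falls short of the bound because intersections may lie at infinity, over extension fields, or carry multiplicity).


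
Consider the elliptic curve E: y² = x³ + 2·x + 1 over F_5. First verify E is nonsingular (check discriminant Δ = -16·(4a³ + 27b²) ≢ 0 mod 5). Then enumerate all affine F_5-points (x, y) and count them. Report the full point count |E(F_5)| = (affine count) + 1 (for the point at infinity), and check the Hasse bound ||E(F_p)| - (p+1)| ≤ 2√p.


Affine points = {(0, 1), (0, 4), (1, 2), (1, 3), (3, 2), (3, 3)}; affine count = 6; |E(F_5)| = 7.

Discriminant check: Δ ∝ 4a³ + 27b² = 4·2³ + 27·1² = 4·8 + 27·1 ≡ 4 (mod 5). Nonzero ⇒ E is nonsingular.
For each x ∈ F_5, compute rhs = x³ + 2·x + 1 mod 5, then count y ∈ F_5 with y² ≡ rhs.
  x = 0: rhs = 1, matching y values: 1, 4 (2 points).
  x = 1: rhs = 4, matching y values: 2, 3 (2 points).
  x = 2: rhs = 3, matching y values: none (0 points).
  x = 3: rhs = 4, matching y values: 2, 3 (2 points).
  x = 4: rhs = 3, matching y values: none (0 points).
Total affine count: 6.
Full point count |E(F_5)| = 6 + 1 = 7.
Hasse bound: |7 − (5+1)| = |1| = 1 ≤ 2√5 ≈ 4.4721 ✓.


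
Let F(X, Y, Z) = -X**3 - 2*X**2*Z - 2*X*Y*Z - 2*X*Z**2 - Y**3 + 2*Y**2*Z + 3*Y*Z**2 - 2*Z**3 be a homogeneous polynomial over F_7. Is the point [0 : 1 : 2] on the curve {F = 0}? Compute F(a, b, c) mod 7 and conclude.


F(0,1,2) ≡ 6 (mod 7); P is NOT on the curve.

Evaluate F(0, 1, 2) term-by-term (mod 7).
  -X**3 ↦ -1·0·1·1 = 0
  -2*X**2*Z ↦ -2·0·1·2 = 0
  -2*X*Y*Z ↦ -2·0·1·2 = 0
  -2*X*Z**2 ↦ -2·0·1·4 = 0
  -Y**3 ↦ -1·1·1·1 = -1
  2*Y**2*Z ↦ 2·1·1·2 = 4
  3*Y*Z**2 ↦ 3·1·1·4 = 12
  -2*Z**3 ↦ -2·1·1·8 = -16
Sum: F(0, 1, 2) = (0) + (0) + (0) + (0) + (-1) + (4) + (12) + (-16) = -1.
Reducing mod 7: -1 ≡ 6 (mod 7).
Since F(a, b, c) ≡ 6 ≠ 0 (mod 7), P does NOT lie on the curve.


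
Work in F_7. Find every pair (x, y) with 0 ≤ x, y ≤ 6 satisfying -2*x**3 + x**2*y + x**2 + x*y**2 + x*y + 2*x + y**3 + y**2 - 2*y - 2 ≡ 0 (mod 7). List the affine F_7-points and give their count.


Affine F_7-points: {(0, 3), (0, 4), (0, 6), (1, 6), (2, 3), (2, 5), (4, 2), (5, 0), (5, 1), (6, 6)}; count = 10.

For each of the 49 pairs (x, y) ∈ F_7², evaluate f(x, y) mod 7. Record the zeros.
  x = 0: [0↦5, 1↦5, 2↦6, 3↦0, 4↦0, 5↦5, 6↦0]  zeros at y ∈ {3, 4, 6}
  x = 1: [0↦6, 1↦2, 2↦1, 3↦2, 4↦4, 5↦6, 6↦0]  zeros at y ∈ {6}
  x = 2: [0↦4, 1↦5, 2↦4, 3↦0, 4↦6, 5↦0, 6↦2]  zeros at y ∈ {3, 5}
  x = 3: [0↦1, 1↦2, 2↦3, 3↦3, 4↦1, 5↦3, 6↦1]  zeros at y ∈ ∅
  x = 4: [0↦6, 1↦2, 2↦0, 3↦6, 4↦5, 5↦3, 6↦6]  zeros at y ∈ {2}
  x = 5: [0↦0, 1↦0, 2↦4, 3↦4, 4↦6, 5↦2, 6↦5]  zeros at y ∈ {0, 1}
  x = 6: [0↦6, 1↦5, 2↦3, 3↦6, 4↦6, 5↦2, 6↦0]  zeros at y ∈ {6}
Collecting zeros: affine points = {(0, 3), (0, 4), (0, 6), (1, 6), (2, 3), (2, 5), (4, 2), (5, 0), (5, 1), (6, 6)}.
Total count |C(F_7)_aff| = 10.


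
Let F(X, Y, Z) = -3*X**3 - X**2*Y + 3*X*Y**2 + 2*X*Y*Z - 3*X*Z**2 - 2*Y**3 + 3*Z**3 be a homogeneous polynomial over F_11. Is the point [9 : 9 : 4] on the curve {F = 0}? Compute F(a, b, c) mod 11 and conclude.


F(9,9,4) ≡ 3 (mod 11); P is NOT on the curve.

Evaluate F(9, 9, 4) term-by-term (mod 11).
  -3*X**3 ↦ -3·729·1·1 = -2187
  -X**2*Y ↦ -1·81·9·1 = -729
  3*X*Y**2 ↦ 3·9·81·1 = 2187
  2*X*Y*Z ↦ 2·9·9·4 = 648
  -3*X*Z**2 ↦ -3·9·1·16 = -432
  -2*Y**3 ↦ -2·1·729·1 = -1458
  3*Z**3 ↦ 3·1·1·64 = 192
Sum: F(9, 9, 4) = (-2187) + (-729) + (2187) + (648) + (-432) + (-1458) + (192) = -1779.
Reducing mod 11: -1779 ≡ 3 (mod 11).
Since F(a, b, c) ≡ 3 ≠ 0 (mod 11), P does NOT lie on the curve.


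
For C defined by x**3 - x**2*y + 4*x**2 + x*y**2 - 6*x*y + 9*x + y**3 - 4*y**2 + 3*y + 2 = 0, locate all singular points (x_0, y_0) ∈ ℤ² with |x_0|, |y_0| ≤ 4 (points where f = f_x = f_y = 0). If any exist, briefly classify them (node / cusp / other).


Singular points: {(-1, 2)}; classification: node.

Compute partial derivatives:
  f_x = 3*x**2 - 2*x*y + 8*x + y**2 - 6*y + 9.
  f_y = -x**2 + 2*x*y - 6*x + 3*y**2 - 8*y + 3.
Scan x_0 ∈ {−4, ..., 4}. For each x_0, f_y(x_0, y) is a polynomial in y; find its integer roots y ∈ {−4, ..., 4}, then test f_x and f at those candidates.
  x = -4: f_y(-4, y) = 3*y**2 - 16*y + 11; no integer root y with |y| ≤ 4.
  x = -3: f_y(-3, y) = 3*y**2 - 14*y + 12; no integer root y with |y| ≤ 4.
  x = -2: f_y(-2, y) = 3*y**2 - 12*y + 11; no integer root y with |y| ≤ 4.
  x = -1: f_y(-1, y) = 3*y**2 - 10*y + 8; vanishes at y ∈ {2}. (-1, 2): f_x = 0, f = 0 — SINGULAR.
  x = 0: f_y(0, y) = 3*y**2 - 8*y + 3; no integer root y with |y| ≤ 4.
  x = 1: f_y(1, y) = 3*y**2 - 6*y - 4; no integer root y with |y| ≤ 4.
  x = 2: f_y(2, y) = 3*y**2 - 4*y - 13; no integer root y with |y| ≤ 4.
  x = 3: f_y(3, y) = 3*y**2 - 2*y - 24; no integer root y with |y| ≤ 4.
  x = 4: f_y(4, y) = 3*y**2 - 37; no integer root y with |y| ≤ 4.
Only singular point on the grid: (-1, 2).
Classify: substitute x = -1 + u, y = 2 + v and expand: f = u**3 - u**2*v - u**2 + u*v**2 + v**3 + v**2.
No constant or linear terms (consistent with a singular point). Quadratic part: -u**2 + v**2. Cubic part: u**3 - u**2*v + u*v**2 + v**3.
The quadratic part v**2 - u**2 = (v − u)(v + u) splits into two distinct linear factors, so there are two distinct tangent lines y − 2 = ±(x − -1) — this is a node (ordinary double point).
Classification: node.


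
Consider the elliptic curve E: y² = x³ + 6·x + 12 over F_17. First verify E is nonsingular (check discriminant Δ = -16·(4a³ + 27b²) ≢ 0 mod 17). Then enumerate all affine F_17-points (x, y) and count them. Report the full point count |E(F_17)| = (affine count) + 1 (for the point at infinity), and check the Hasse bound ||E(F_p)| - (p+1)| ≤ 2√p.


Affine points = {(1, 6), (1, 11), (2, 7), (2, 10), (4, 7), (4, 10), (6, 3), (6, 14), (9, 8), (9, 9), (10, 1), (10, 16), (11, 7), (11, 10), (13, 3), (13, 14), (14, 1), (14, 16), (15, 3), (15, 14)}; affine count = 20; |E(F_17)| = 21.

Discriminant check: Δ ∝ 4a³ + 27b² = 4·6³ + 27·12² = 4·216 + 27·144 ≡ 9 (mod 17). Nonzero ⇒ E is nonsingular.
For each x ∈ F_17, compute rhs = x³ + 6·x + 12 mod 17, then count y ∈ F_17 with y² ≡ rhs.
  x = 0: rhs = 12, matching y values: none (0 points).
  x = 1: rhs = 2, matching y values: 6, 11 (2 points).
  x = 2: rhs = 15, matching y values: 7, 10 (2 points).
  x = 3: rhs = 6, matching y values: none (0 points).
  x = 4: rhs = 15, matching y values: 7, 10 (2 points).
  x = 5: rhs = 14, matching y values: none (0 points).
  x = 6: rhs = 9, matching y values: 3, 14 (2 points).
  x = 7: rhs = 6, matching y values: none (0 points).
  x = 8: rhs = 11, matching y values: none (0 points).
  x = 9: rhs = 13, matching y values: 8, 9 (2 points).
  x = 10: rhs = 1, matching y values: 1, 16 (2 points).
  x = 11: rhs = 15, matching y values: 7, 10 (2 points).
  x = 12: rhs = 10, matching y values: none (0 points).
  x = 13: rhs = 9, matching y values: 3, 14 (2 points).
  x = 14: rhs = 1, matching y values: 1, 16 (2 points).
  x = 15: rhs = 9, matching y values: 3, 14 (2 points).
  x = 16: rhs = 5, matching y values: none (0 points).
Total affine count: 20.
Full point count |E(F_17)| = 20 + 1 = 21.
Hasse bound: |21 − (17+1)| = |3| = 3 ≤ 2√17 ≈ 8.2462 ✓.


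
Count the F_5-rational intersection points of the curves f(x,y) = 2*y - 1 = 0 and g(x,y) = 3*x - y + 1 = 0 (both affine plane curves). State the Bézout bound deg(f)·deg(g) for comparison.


Common zeros: {(4, 3)}; count = 1; Bézout bound = 1.

deg(f) = 1, deg(g) = 1, so Bézout bound = 1.
Scan x ∈ F_5. For each x, list the y ∈ F_5 with f(x, y) ≡ 0 and those with g(x, y) ≡ 0 (mod 5); the common zeros in that column are the intersection.
  x = 0: f ≡ 0 at y ∈ {3}; g ≡ 0 at y ∈ {1}; common: ∅.
  x = 1: f ≡ 0 at y ∈ {3}; g ≡ 0 at y ∈ {4}; common: ∅.
  x = 2: f ≡ 0 at y ∈ {3}; g ≡ 0 at y ∈ {2}; common: ∅.
  x = 3: f ≡ 0 at y ∈ {3}; g ≡ 0 at y ∈ {0}; common: ∅.
  x = 4: f ≡ 0 at y ∈ {3}; g ≡ 0 at y ∈ {3}; common: {3}.
Collecting: common zeros = {(4, 3)}, so the count is 1.
Comparison with the Bézout bound: 1 ≤ 1 = deg(f)·deg(g), as expected for curves with no common component (the bound is attained).


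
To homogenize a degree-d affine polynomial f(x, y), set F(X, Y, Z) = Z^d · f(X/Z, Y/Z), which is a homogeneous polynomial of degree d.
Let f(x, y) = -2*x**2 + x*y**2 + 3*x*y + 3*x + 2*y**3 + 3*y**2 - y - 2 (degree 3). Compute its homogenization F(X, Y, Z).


F(X, Y, Z) = -2*X**2*Z + X*Y**2 + 3*X*Y*Z + 3*X*Z**2 + 2*Y**3 + 3*Y**2*Z - Y*Z**2 - 2*Z**3

deg(f) = 3.
Substitute x = X/Z, y = Y/Z into f, then multiply by Z^3.
  monomial -2·x^2·y^0 ↦ -2·X^2·Y^0·Z^1.
  monomial 1·x^1·y^2 ↦ 1·X^1·Y^2·Z^0.
  monomial 3·x^1·y^1 ↦ 3·X^1·Y^1·Z^1.
  monomial 3·x^1·y^0 ↦ 3·X^1·Y^0·Z^2.
  monomial 2·x^0·y^3 ↦ 2·X^0·Y^3·Z^0.
  monomial 3·x^0·y^2 ↦ 3·X^0·Y^2·Z^1.
  monomial -1·x^0·y^1 ↦ -1·X^0·Y^1·Z^2.
  monomial -2·x^0·y^0 ↦ -2·X^0·Y^0·Z^3.
Collecting: F(X, Y, Z) = -2*X**2*Z + X*Y**2 + 3*X*Y*Z + 3*X*Z**2 + 2*Y**3 + 3*Y**2*Z - Y*Z**2 - 2*Z**3.


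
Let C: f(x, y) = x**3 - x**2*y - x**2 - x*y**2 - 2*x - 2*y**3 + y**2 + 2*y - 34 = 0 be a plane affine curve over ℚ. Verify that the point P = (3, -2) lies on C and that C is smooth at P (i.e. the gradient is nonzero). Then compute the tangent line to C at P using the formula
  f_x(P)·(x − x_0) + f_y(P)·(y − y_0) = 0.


Tangent line at P: 27*x - 23*y - 127 = 0.

Step 1: f(3, -2) = 0, so P lies on C.
Step 2: partial derivatives
  f_x(x, y) = 3*x**2 - 2*x*y - 2*x - y**2 - 2, f_y(x, y) = -x**2 - 2*x*y - 6*y**2 + 2*y + 2.
  f_x(P) = 27, f_y(P) = -23 (gradient nonzero, so P is smooth).
Step 3: tangent line at P: 27·(x − 3) + -23·(y − -2) = 0.
Expanding: 27*x - 23*y - 127 = 0.


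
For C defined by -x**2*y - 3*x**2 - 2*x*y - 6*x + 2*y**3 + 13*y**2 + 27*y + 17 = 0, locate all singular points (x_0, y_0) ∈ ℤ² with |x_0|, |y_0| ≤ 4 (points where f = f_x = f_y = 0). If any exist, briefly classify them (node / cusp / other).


Singular points: {(-1, -2)}; classification: node.

Compute partial derivatives:
  f_x = -2*x*y - 6*x - 2*y - 6.
  f_y = -x**2 - 2*x + 6*y**2 + 26*y + 27.
Scan x_0 ∈ {−4, ..., 4}. For each x_0, f_y(x_0, y) is a polynomial in y; find its integer roots y ∈ {−4, ..., 4}, then test f_x and f at those candidates.
  x = -4: f_y(-4, y) = 6*y**2 + 26*y + 19; no integer root y with |y| ≤ 4.
  x = -3: f_y(-3, y) = 6*y**2 + 26*y + 24; vanishes at y ∈ {-3}. (-3, -3): f_x = 0 but f = -1 ≠ 0.
  x = -2: f_y(-2, y) = 6*y**2 + 26*y + 27; no integer root y with |y| ≤ 4.
  x = -1: f_y(-1, y) = 6*y**2 + 26*y + 28; vanishes at y ∈ {-2}. (-1, -2): f_x = 0, f = 0 — SINGULAR.
  x = 0: f_y(0, y) = 6*y**2 + 26*y + 27; no integer root y with |y| ≤ 4.
  x = 1: f_y(1, y) = 6*y**2 + 26*y + 24; vanishes at y ∈ {-3}. (1, -3): f_x = 0 but f = -1 ≠ 0.
  x = 2: f_y(2, y) = 6*y**2 + 26*y + 19; no integer root y with |y| ≤ 4.
  x = 3: f_y(3, y) = 6*y**2 + 26*y + 12; no integer root y with |y| ≤ 4.
  x = 4: f_y(4, y) = 6*y**2 + 26*y + 3; no integer root y with |y| ≤ 4.
Only singular point on the grid: (-1, -2).
Classify: substitute x = -1 + u, y = -2 + v and expand: f = -u**2*v - u**2 + 2*v**3 + v**2.
No constant or linear terms (consistent with a singular point). Quadratic part: -u**2 + v**2. Cubic part: -u**2*v + 2*v**3.
The quadratic part v**2 - u**2 = (v − u)(v + u) splits into two distinct linear factors, so there are two distinct tangent lines y − -2 = ±(x − -1) — this is a node (ordinary double point).
Classification: node.


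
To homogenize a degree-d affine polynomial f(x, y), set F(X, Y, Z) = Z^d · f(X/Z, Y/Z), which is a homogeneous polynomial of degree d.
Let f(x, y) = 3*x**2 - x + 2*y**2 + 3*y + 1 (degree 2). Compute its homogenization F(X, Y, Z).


F(X, Y, Z) = 3*X**2 - X*Z + 2*Y**2 + 3*Y*Z + Z**2

deg(f) = 2.
Substitute x = X/Z, y = Y/Z into f, then multiply by Z^2.
  monomial 3·x^2·y^0 ↦ 3·X^2·Y^0·Z^0.
  monomial -1·x^1·y^0 ↦ -1·X^1·Y^0·Z^1.
  monomial 2·x^0·y^2 ↦ 2·X^0·Y^2·Z^0.
  monomial 3·x^0·y^1 ↦ 3·X^0·Y^1·Z^1.
  monomial 1·x^0·y^0 ↦ 1·X^0·Y^0·Z^2.
Collecting: F(X, Y, Z) = 3*X**2 - X*Z + 2*Y**2 + 3*Y*Z + Z**2.


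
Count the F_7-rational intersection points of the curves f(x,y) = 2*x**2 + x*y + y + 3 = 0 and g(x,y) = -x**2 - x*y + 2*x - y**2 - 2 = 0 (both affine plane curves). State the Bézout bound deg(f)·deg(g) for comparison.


Common zeros: ∅; count = 0; Bézout bound = 4.

deg(f) = 2, deg(g) = 2, so Bézout bound = 4.
Scan x ∈ F_7. For each x, list the y ∈ F_7 with f(x, y) ≡ 0 and those with g(x, y) ≡ 0 (mod 7); the common zeros in that column are the intersection.
  x = 0: f ≡ 0 at y ∈ {4}; g ≡ 0 at y ∈ ∅; common: ∅.
  x = 1: f ≡ 0 at y ∈ {1}; g ≡ 0 at y ∈ {2, 4}; common: ∅.
  x = 2: f ≡ 0 at y ∈ {1}; g ≡ 0 at y ∈ ∅; common: ∅.
  x = 3: f ≡ 0 at y ∈ {0}; g ≡ 0 at y ∈ ∅; common: ∅.
  x = 4: f ≡ 0 at y ∈ {0}; g ≡ 0 at y ∈ {4, 6}; common: ∅.
  x = 5: f ≡ 0 at y ∈ {4}; g ≡ 0 at y ∈ ∅; common: ∅.
  x = 6: f ≡ 0 at y ∈ ∅; g ≡ 0 at y ∈ {2, 6}; common: ∅.
Collecting: common zeros = ∅, so the count is 0.
Comparison with the Bézout bound: 0 ≤ 4 = deg(f)·deg(g), as expected for curves with no common component (the affine F_7-count falls short of the bound because intersections may lie at infinity, over extension fields, or carry multiplicity).


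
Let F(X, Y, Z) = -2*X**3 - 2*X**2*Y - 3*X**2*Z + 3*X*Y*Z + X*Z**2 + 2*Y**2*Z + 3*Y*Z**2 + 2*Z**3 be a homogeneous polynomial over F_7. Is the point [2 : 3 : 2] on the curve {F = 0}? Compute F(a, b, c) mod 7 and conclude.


F(2,3,2) ≡ 5 (mod 7); P is NOT on the curve.

Evaluate F(2, 3, 2) term-by-term (mod 7).
  -2*X**3 ↦ -2·8·1·1 = -16
  -2*X**2*Y ↦ -2·4·3·1 = -24
  -3*X**2*Z ↦ -3·4·1·2 = -24
  3*X*Y*Z ↦ 3·2·3·2 = 36
  X*Z**2 ↦ 1·2·1·4 = 8
  2*Y**2*Z ↦ 2·1·9·2 = 36
  3*Y*Z**2 ↦ 3·1·3·4 = 36
  2*Z**3 ↦ 2·1·1·8 = 16
Sum: F(2, 3, 2) = (-16) + (-24) + (-24) + (36) + (8) + (36) + (36) + (16) = 68.
Reducing mod 7: 68 ≡ 5 (mod 7).
Since F(a, b, c) ≡ 5 ≠ 0 (mod 7), P does NOT lie on the curve.


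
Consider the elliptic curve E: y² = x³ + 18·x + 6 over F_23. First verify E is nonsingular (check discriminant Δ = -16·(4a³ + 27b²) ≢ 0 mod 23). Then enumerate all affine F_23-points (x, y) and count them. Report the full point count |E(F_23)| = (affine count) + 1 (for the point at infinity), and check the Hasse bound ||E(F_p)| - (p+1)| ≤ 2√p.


Affine points = {(0, 11), (0, 12), (1, 5), (1, 18), (2, 2), (2, 21), (3, 8), (3, 15), (4, 2), (4, 21), (6, 10), (6, 13), (8, 8), (8, 15), (9, 0), (10, 6), (10, 17), (12, 8), (12, 15), (14, 9), (14, 14), (17, 2), (17, 21), (19, 10), (19, 13), (21, 10), (21, 13)}; affine count = 27; |E(F_23)| = 28.

Discriminant check: Δ ∝ 4a³ + 27b² = 4·18³ + 27·6² = 4·5832 + 27·36 ≡ 12 (mod 23). Nonzero ⇒ E is nonsingular.
For each x ∈ F_23, compute rhs = x³ + 18·x + 6 mod 23, then count y ∈ F_23 with y² ≡ rhs.
  x = 0: rhs = 6, matching y values: 11, 12 (2 points).
  x = 1: rhs = 2, matching y values: 5, 18 (2 points).
  x = 2: rhs = 4, matching y values: 2, 21 (2 points).
  x = 3: rhs = 18, matching y values: 8, 15 (2 points).
  x = 4: rhs = 4, matching y values: 2, 21 (2 points).
  x = 5: rhs = 14, matching y values: none (0 points).
  x = 6: rhs = 8, matching y values: 10, 13 (2 points).
  x = 7: rhs = 15, matching y values: none (0 points).
  x = 8: rhs = 18, matching y values: 8, 15 (2 points).
  x = 9: rhs = 0, matching y values: 0 (1 points).
  x = 10: rhs = 13, matching y values: 6, 17 (2 points).
  x = 11: rhs = 17, matching y values: none (0 points).
  x = 12: rhs = 18, matching y values: 8, 15 (2 points).
  x = 13: rhs = 22, matching y values: none (0 points).
  x = 14: rhs = 12, matching y values: 9, 14 (2 points).
  x = 15: rhs = 17, matching y values: none (0 points).
  x = 16: rhs = 20, matching y values: none (0 points).
  x = 17: rhs = 4, matching y values: 2, 21 (2 points).
  x = 18: rhs = 21, matching y values: none (0 points).
  x = 19: rhs = 8, matching y values: 10, 13 (2 points).
  x = 20: rhs = 17, matching y values: none (0 points).
  x = 21: rhs = 8, matching y values: 10, 13 (2 points).
  x = 22: rhs = 10, matching y values: none (0 points).
Total affine count: 27.
Full point count |E(F_23)| = 27 + 1 = 28.
Hasse bound: |28 − (23+1)| = |4| = 4 ≤ 2√23 ≈ 9.5917 ✓.


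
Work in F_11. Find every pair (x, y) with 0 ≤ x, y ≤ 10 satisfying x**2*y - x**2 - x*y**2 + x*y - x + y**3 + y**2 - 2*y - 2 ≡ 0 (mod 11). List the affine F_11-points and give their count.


Affine F_11-points: {(0, 10), (1, 5), (2, 3), (4, 0), (4, 4), (4, 10), (6, 0), (7, 3), (7, 5), (7, 9), (8, 8), (9, 1), (9, 9)}; count = 13.

For each of the 121 pairs (x, y) ∈ F_11², evaluate f(x, y) mod 11. Record the zeros.
  x = 0: [0↦9, 1↦9, 2↦6, 3↦6, 4↦4, 5↦6, 6↦7, 7↦2, 8↦8, 9↦9, 10↦0]  zeros at y ∈ {10}
  x = 1: [0↦7, 1↦8, 2↦4, 3↦1, 4↦5, 5↦0, 6↦3, 7↦9, 8↦2, 9↦10, 10↦6]  zeros at y ∈ {5}
  x = 2: [0↦3, 1↦7, 2↦4, 3↦0, 4↦1, 5↦2, 6↦9, 7↦6, 8↦10, 9↦5, 10↦8]  zeros at y ∈ {3}
  x = 3: [0↦8, 1↦6, 2↦6, 3↦3, 4↦3, 5↦1, 6↦3, 7↦4, 8↦10, 9↦5, 10↦6]  zeros at y ∈ ∅
  x = 4: [0↦0, 1↦5, 2↦10, 3↦10, 4↦0, 5↦8, 6↦7, 7↦3, 8↦2, 9↦10, 10↦0]  zeros at y ∈ {0, 4, 10}
  x = 5: [0↦1, 1↦4, 2↦5, 3↦10, 4↦3, 5↦1, 6↦10, 7↦3, 8↦8, 9↦9, 10↦1]  zeros at y ∈ ∅
  x = 6: [0↦0, 1↦3, 2↦2, 3↦3, 4↦1, 5↦2, 6↦1, 7↦4, 8↦6, 9↦2, 10↦9]  zeros at y ∈ {0}
  x = 7: [0↦8, 1↦2, 2↦1, 3↦0, 4↦5, 5↦0, 6↦2, 7↦6, 8↦7, 9↦0, 10↦2]  zeros at y ∈ {3, 5, 9}
  x = 8: [0↦3, 1↦1, 2↦2, 3↦1, 4↦4, 5↦6, 6↦2, 7↦9, 8↦0, 9↦3, 10↦2]  zeros at y ∈ {8}
  x = 9: [0↦7, 1↦0, 2↦5, 3↦6, 4↦9, 5↦9, 6↦1, 7↦2, 8↦7, 9↦0, 10↦9]  zeros at y ∈ {1, 9}
  x = 10: [0↦9, 1↦10, 2↦10, 3↦4, 4↦9, 5↦9, 6↦10, 7↦7, 8↦6, 9↦2, 10↦1]  zeros at y ∈ ∅
Collecting zeros: affine points = {(0, 10), (1, 5), (2, 3), (4, 0), (4, 4), (4, 10), (6, 0), (7, 3), (7, 5), (7, 9), (8, 8), (9, 1), (9, 9)}.
Total count |C(F_11)_aff| = 13.


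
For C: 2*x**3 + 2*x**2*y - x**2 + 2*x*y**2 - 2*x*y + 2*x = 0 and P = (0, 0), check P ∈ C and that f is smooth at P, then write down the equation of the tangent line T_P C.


Tangent line at P: 2*x = 0.

Step 1: f(0, 0) = 0, so P lies on C.
Step 2: partial derivatives
  f_x(x, y) = 6*x**2 + 4*x*y - 2*x + 2*y**2 - 2*y + 2, f_y(x, y) = 2*x**2 + 4*x*y - 2*x.
  f_x(P) = 2, f_y(P) = 0 (gradient nonzero, so P is smooth).
Step 3: tangent line at P: 2·(x − 0) + 0·(y − 0) = 0.
Expanding: 2*x = 0.


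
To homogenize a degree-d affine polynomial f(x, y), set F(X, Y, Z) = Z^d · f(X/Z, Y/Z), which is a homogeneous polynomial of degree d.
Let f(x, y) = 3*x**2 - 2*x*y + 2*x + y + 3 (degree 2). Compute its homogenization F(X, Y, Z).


F(X, Y, Z) = 3*X**2 - 2*X*Y + 2*X*Z + Y*Z + 3*Z**2

deg(f) = 2.
Substitute x = X/Z, y = Y/Z into f, then multiply by Z^2.
  monomial 3·x^2·y^0 ↦ 3·X^2·Y^0·Z^0.
  monomial -2·x^1·y^1 ↦ -2·X^1·Y^1·Z^0.
  monomial 2·x^1·y^0 ↦ 2·X^1·Y^0·Z^1.
  monomial 1·x^0·y^1 ↦ 1·X^0·Y^1·Z^1.
  monomial 3·x^0·y^0 ↦ 3·X^0·Y^0·Z^2.
Collecting: F(X, Y, Z) = 3*X**2 - 2*X*Y + 2*X*Z + Y*Z + 3*Z**2.


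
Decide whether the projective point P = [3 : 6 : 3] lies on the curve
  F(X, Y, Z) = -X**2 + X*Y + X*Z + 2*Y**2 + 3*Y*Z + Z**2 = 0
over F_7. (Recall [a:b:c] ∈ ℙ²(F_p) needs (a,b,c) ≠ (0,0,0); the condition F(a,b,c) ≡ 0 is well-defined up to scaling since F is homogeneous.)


F(3,6,3) ≡ 6 (mod 7); P is NOT on the curve.

Evaluate F(3, 6, 3) term-by-term (mod 7).
  -X**2 ↦ -1·9·1·1 = -9
  X*Y ↦ 1·3·6·1 = 18
  X*Z ↦ 1·3·1·3 = 9
  2*Y**2 ↦ 2·1·36·1 = 72
  3*Y*Z ↦ 3·1·6·3 = 54
  Z**2 ↦ 1·1·1·9 = 9
Sum: F(3, 6, 3) = (-9) + (18) + (9) + (72) + (54) + (9) = 153.
Reducing mod 7: 153 ≡ 6 (mod 7).
Since F(a, b, c) ≡ 6 ≠ 0 (mod 7), P does NOT lie on the curve.


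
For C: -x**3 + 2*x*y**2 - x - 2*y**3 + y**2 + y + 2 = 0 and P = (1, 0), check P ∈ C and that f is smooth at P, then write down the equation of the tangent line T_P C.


Tangent line at P: -4*x + y + 4 = 0.

Step 1: f(1, 0) = 0, so P lies on C.
Step 2: partial derivatives
  f_x(x, y) = -3*x**2 + 2*y**2 - 1, f_y(x, y) = 4*x*y - 6*y**2 + 2*y + 1.
  f_x(P) = -4, f_y(P) = 1 (gradient nonzero, so P is smooth).
Step 3: tangent line at P: -4·(x − 1) + 1·(y − 0) = 0.
Expanding: -4*x + y + 4 = 0.


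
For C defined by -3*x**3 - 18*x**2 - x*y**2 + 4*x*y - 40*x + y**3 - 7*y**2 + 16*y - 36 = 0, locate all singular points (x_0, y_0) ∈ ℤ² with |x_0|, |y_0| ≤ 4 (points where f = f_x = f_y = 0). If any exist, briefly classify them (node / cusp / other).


Singular points: {(-2, 2)}; classification: cusp.

Compute partial derivatives:
  f_x = -9*x**2 - 36*x - y**2 + 4*y - 40.
  f_y = -2*x*y + 4*x + 3*y**2 - 14*y + 16.
Scan x_0 ∈ {−4, ..., 4}. For each x_0, f_y(x_0, y) is a polynomial in y; find its integer roots y ∈ {−4, ..., 4}, then test f_x and f at those candidates.
  x = -4: f_y(-4, y) = 3*y**2 - 6*y; vanishes at y ∈ {0, 2}. (-4, 0): f_x = -40 ≠ 0; (-4, 2): f_x = -36 ≠ 0.
  x = -3: f_y(-3, y) = 3*y**2 - 8*y + 4; vanishes at y ∈ {2}. (-3, 2): f_x = -9 ≠ 0.
  x = -2: f_y(-2, y) = 3*y**2 - 10*y + 8; vanishes at y ∈ {2}. (-2, 2): f_x = 0, f = 0 — SINGULAR.
  x = -1: f_y(-1, y) = 3*y**2 - 12*y + 12; vanishes at y ∈ {2}. (-1, 2): f_x = -9 ≠ 0.
  x = 0: f_y(0, y) = 3*y**2 - 14*y + 16; vanishes at y ∈ {2}. (0, 2): f_x = -36 ≠ 0.
  x = 1: f_y(1, y) = 3*y**2 - 16*y + 20; vanishes at y ∈ {2}. (1, 2): f_x = -81 ≠ 0.
  x = 2: f_y(2, y) = 3*y**2 - 18*y + 24; vanishes at y ∈ {2, 4}. (2, 2): f_x = -144 ≠ 0; (2, 4): f_x = -148 ≠ 0.
  x = 3: f_y(3, y) = 3*y**2 - 20*y + 28; vanishes at y ∈ {2}. (3, 2): f_x = -225 ≠ 0.
  x = 4: f_y(4, y) = 3*y**2 - 22*y + 32; vanishes at y ∈ {2}. (4, 2): f_x = -324 ≠ 0.
Only singular point on the grid: (-2, 2).
Classify: substitute x = -2 + u, y = 2 + v and expand: f = -3*u**3 - u*v**2 + v**3 + v**2.
No constant or linear terms (consistent with a singular point). Quadratic part: v**2. Cubic part: -3*u**3 - u*v**2 + v**3.
The quadratic part v**2 is a perfect square, so there is a single (double) tangent line v = 0, i.e. y = 2. Restricting the cubic part to that line (v = 0) leaves -3*u**3 ≠ 0, so f is not divisible by v and the branch is v² ≈ 3*u**3 to lowest order — this is a cusp.
Classification: cusp.


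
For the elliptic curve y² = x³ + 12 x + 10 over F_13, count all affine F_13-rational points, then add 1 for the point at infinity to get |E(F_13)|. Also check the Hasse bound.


Affine points = {(0, 6), (0, 7), (1, 6), (1, 7), (2, 4), (2, 9), (5, 0), (6, 5), (6, 8), (10, 5), (10, 8), (11, 2), (11, 11), (12, 6), (12, 7)}; affine count = 15; |E(F_13)| = 16.

Discriminant check: Δ ∝ 4a³ + 27b² = 4·12³ + 27·10² = 4·1728 + 27·100 ≡ 5 (mod 13). Nonzero ⇒ E is nonsingular.
For each x ∈ F_13, compute rhs = x³ + 12·x + 10 mod 13, then count y ∈ F_13 with y² ≡ rhs.
  x = 0: rhs = 10, matching y values: 6, 7 (2 points).
  x = 1: rhs = 10, matching y values: 6, 7 (2 points).
  x = 2: rhs = 3, matching y values: 4, 9 (2 points).
  x = 3: rhs = 8, matching y values: none (0 points).
  x = 4: rhs = 5, matching y values: none (0 points).
  x = 5: rhs = 0, matching y values: 0 (1 points).
  x = 6: rhs = 12, matching y values: 5, 8 (2 points).
  x = 7: rhs = 8, matching y values: none (0 points).
  x = 8: rhs = 7, matching y values: none (0 points).
  x = 9: rhs = 2, matching y values: none (0 points).
  x = 10: rhs = 12, matching y values: 5, 8 (2 points).
  x = 11: rhs = 4, matching y values: 2, 11 (2 points).
  x = 12: rhs = 10, matching y values: 6, 7 (2 points).
Total affine count: 15.
Full point count |E(F_13)| = 15 + 1 = 16.
Hasse bound: |16 − (13+1)| = |2| = 2 ≤ 2√13 ≈ 7.2111 ✓.


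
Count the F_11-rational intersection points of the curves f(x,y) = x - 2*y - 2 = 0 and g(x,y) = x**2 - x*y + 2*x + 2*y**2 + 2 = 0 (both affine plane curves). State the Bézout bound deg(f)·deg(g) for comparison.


Common zeros: ∅; count = 0; Bézout bound = 2.

deg(f) = 1, deg(g) = 2, so Bézout bound = 2.
Scan x ∈ F_11. For each x, list the y ∈ F_11 with f(x, y) ≡ 0 and those with g(x, y) ≡ 0 (mod 11); the common zeros in that column are the intersection.
  x = 0: f ≡ 0 at y ∈ {10}; g ≡ 0 at y ∈ ∅; common: ∅.
  x = 1: f ≡ 0 at y ∈ {5}; g ≡ 0 at y ∈ {2, 4}; common: ∅.
  x = 2: f ≡ 0 at y ∈ {0}; g ≡ 0 at y ∈ {3, 9}; common: ∅.
  x = 3: f ≡ 0 at y ∈ {6}; g ≡ 0 at y ∈ {8, 10}; common: ∅.
  x = 4: f ≡ 0 at y ∈ {1}; g ≡ 0 at y ∈ ∅; common: ∅.
  x = 5: f ≡ 0 at y ∈ {7}; g ≡ 0 at y ∈ {9, 10}; common: ∅.
  x = 6: f ≡ 0 at y ∈ {2}; g ≡ 0 at y ∈ ∅; common: ∅.
  x = 7: f ≡ 0 at y ∈ {8}; g ≡ 0 at y ∈ ∅; common: ∅.
  x = 8: f ≡ 0 at y ∈ {3}; g ≡ 0 at y ∈ ∅; common: ∅.
  x = 9: f ≡ 0 at y ∈ {9}; g ≡ 0 at y ∈ ∅; common: ∅.
  x = 10: f ≡ 0 at y ∈ {4}; g ≡ 0 at y ∈ {2, 3}; common: ∅.
Collecting: common zeros = ∅, so the count is 0.
Comparison with the Bézout bound: 0 ≤ 2 = deg(f)·deg(g), as expected for curves with no common component (the affine F_11-count falls short of the bound because intersections may lie at infinity, over extension fields, or carry multiplicity).


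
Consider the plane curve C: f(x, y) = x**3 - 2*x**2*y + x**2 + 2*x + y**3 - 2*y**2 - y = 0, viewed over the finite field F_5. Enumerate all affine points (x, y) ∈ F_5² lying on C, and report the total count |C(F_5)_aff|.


Affine F_5-points: {(0, 0), (1, 1)}; count = 2.

For each of the 25 pairs (x, y) ∈ F_5², evaluate f(x, y) mod 5. Record the zeros.
  x = 0: [0↦0, 1↦3, 2↦3, 3↦1, 4↦3]  zeros at y ∈ {0}
  x = 1: [0↦4, 1↦0, 2↦3, 3↦4, 4↦4]  zeros at y ∈ {1}
  x = 2: [0↦1, 1↦1, 2↦3, 3↦3, 4↦2]  zeros at y ∈ ∅
  x = 3: [0↦2, 1↦2, 2↦4, 3↦4, 4↦3]  zeros at y ∈ ∅
  x = 4: [0↦3, 1↦4, 2↦2, 3↦3, 4↦3]  zeros at y ∈ ∅
Collecting zeros: affine points = {(0, 0), (1, 1)}.
Total count |C(F_5)_aff| = 2.
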